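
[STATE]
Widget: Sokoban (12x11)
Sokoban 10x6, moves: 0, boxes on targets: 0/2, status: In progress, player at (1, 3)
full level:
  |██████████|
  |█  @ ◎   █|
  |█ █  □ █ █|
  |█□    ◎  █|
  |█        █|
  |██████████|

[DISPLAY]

██████████  
█  @ ◎   █  
█ █  □ █ █  
█□    ◎  █  
█        █  
██████████  
Moves: 0  0/
            
            
            
            


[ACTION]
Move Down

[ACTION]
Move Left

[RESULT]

██████████  
█    ◎   █  
█ █@ □ █ █  
█□    ◎  █  
█        █  
██████████  
Moves: 1  0/
            
            
            
            


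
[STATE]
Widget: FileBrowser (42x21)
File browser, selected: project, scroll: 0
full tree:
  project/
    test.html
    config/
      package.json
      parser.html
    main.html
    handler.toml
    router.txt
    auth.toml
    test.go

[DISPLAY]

> [-] project/                            
    test.html                             
    [+] config/                           
    main.html                             
    handler.toml                          
    router.txt                            
    auth.toml                             
    test.go                               
                                          
                                          
                                          
                                          
                                          
                                          
                                          
                                          
                                          
                                          
                                          
                                          
                                          


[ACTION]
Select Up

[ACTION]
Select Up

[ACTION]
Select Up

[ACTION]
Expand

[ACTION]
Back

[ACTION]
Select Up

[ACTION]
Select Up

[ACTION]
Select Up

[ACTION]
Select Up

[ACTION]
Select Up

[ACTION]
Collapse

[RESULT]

> [+] project/                            
                                          
                                          
                                          
                                          
                                          
                                          
                                          
                                          
                                          
                                          
                                          
                                          
                                          
                                          
                                          
                                          
                                          
                                          
                                          
                                          


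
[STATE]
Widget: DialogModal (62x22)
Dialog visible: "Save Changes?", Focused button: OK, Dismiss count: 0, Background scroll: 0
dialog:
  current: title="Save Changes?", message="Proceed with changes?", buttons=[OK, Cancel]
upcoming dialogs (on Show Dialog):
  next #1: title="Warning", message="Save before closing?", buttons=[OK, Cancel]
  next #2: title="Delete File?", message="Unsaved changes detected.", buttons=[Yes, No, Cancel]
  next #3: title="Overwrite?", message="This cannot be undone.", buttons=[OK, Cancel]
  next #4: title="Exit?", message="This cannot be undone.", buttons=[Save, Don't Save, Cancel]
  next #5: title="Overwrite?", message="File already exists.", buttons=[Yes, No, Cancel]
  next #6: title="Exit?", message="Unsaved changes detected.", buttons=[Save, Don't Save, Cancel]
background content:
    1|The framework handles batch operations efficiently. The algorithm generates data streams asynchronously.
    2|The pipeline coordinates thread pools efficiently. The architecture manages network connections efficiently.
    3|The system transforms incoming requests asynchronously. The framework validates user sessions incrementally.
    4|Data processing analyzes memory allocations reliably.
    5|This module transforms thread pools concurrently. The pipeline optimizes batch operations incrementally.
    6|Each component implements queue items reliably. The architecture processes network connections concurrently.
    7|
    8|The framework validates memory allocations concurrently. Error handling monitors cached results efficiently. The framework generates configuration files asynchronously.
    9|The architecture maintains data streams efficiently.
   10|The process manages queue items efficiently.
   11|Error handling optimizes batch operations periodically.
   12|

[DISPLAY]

The framework handles batch operations efficiently. The algori
The pipeline coordinates thread pools efficiently. The archite
The system transforms incoming requests asynchronously. The fr
Data processing analyzes memory allocations reliably.         
This module transforms thread pools concurrently. The pipeline
Each component implements queue items reliably. The architectu
                                                              
The framework validates memory allocations concurrently. Error
The architecture m┌───────────────────────┐iciently.          
The process manage│     Save Changes?     │.                  
Error handling opt│ Proceed with changes? │eriodically.       
                  │     [OK]  Cancel      │                   
                  └───────────────────────┘                   
                                                              
                                                              
                                                              
                                                              
                                                              
                                                              
                                                              
                                                              
                                                              


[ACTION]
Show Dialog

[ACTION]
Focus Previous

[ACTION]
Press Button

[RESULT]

The framework handles batch operations efficiently. The algori
The pipeline coordinates thread pools efficiently. The archite
The system transforms incoming requests asynchronously. The fr
Data processing analyzes memory allocations reliably.         
This module transforms thread pools concurrently. The pipeline
Each component implements queue items reliably. The architectu
                                                              
The framework validates memory allocations concurrently. Error
The architecture maintains data streams efficiently.          
The process manages queue items efficiently.                  
Error handling optimizes batch operations periodically.       
                                                              
                                                              
                                                              
                                                              
                                                              
                                                              
                                                              
                                                              
                                                              
                                                              
                                                              


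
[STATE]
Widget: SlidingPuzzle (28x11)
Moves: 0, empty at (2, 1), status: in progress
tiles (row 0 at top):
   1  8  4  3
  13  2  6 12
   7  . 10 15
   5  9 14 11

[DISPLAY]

┌────┬────┬────┬────┐       
│  1 │  8 │  4 │  3 │       
├────┼────┼────┼────┤       
│ 13 │  2 │  6 │ 12 │       
├────┼────┼────┼────┤       
│  7 │    │ 10 │ 15 │       
├────┼────┼────┼────┤       
│  5 │  9 │ 14 │ 11 │       
└────┴────┴────┴────┘       
Moves: 0                    
                            


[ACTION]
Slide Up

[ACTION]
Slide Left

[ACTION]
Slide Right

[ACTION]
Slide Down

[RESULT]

┌────┬────┬────┬────┐       
│  1 │  8 │  4 │  3 │       
├────┼────┼────┼────┤       
│ 13 │  2 │  6 │ 12 │       
├────┼────┼────┼────┤       
│  7 │    │ 10 │ 15 │       
├────┼────┼────┼────┤       
│  5 │  9 │ 14 │ 11 │       
└────┴────┴────┴────┘       
Moves: 4                    
                            


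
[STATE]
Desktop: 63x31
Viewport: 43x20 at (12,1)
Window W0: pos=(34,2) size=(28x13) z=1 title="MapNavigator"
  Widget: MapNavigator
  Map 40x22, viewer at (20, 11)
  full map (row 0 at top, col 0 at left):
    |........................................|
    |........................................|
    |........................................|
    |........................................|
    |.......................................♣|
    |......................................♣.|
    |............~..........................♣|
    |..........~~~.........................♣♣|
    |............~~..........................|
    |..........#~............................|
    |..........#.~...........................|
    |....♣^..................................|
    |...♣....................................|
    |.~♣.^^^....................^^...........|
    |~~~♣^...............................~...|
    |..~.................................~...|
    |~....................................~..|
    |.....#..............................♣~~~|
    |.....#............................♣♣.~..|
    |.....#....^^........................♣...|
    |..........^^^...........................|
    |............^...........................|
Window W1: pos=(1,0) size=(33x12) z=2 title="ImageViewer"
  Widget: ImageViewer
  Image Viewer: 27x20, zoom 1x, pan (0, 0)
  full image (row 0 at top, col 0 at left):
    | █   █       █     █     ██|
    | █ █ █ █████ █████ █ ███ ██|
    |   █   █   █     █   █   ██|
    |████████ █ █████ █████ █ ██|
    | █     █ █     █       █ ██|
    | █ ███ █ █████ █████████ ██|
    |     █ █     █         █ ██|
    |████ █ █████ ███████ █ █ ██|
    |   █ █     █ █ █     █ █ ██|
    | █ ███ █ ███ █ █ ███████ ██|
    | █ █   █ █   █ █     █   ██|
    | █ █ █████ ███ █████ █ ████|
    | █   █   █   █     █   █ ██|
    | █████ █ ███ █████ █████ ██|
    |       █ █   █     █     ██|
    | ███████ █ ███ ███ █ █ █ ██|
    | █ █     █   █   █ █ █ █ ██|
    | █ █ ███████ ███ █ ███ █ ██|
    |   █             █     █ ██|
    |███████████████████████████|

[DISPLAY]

er                   ┃                     
─────────────────────┨┏━━━━━━━━━━━━━━━━━━━━
   █     █     ██    ┃┃ MapNavigator       
██ █████ █ ███ ██    ┃┠────────────────────
 █     █   █   ██    ┃┃...~~~..............
 █████ █████ █ ██    ┃┃.....~~.............
     █       █ ██    ┃┃...#~...............
████ █████████ ██    ┃┃...#.~..............
   █         █ ██    ┃┃.............@......
██ ███████ █ █ ██    ┃┃....................
━━━━━━━━━━━━━━━━━━━━━┛┃....................
                      ┃....................
                      ┃....................
                      ┗━━━━━━━━━━━━━━━━━━━━
                                           
                                           
                                           
                                           
                                           
                                           


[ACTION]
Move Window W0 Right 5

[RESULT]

er                   ┃                     
─────────────────────┨ ┏━━━━━━━━━━━━━━━━━━━
   █     █     ██    ┃ ┃ MapNavigator      
██ █████ █ ███ ██    ┃ ┠───────────────────
 █     █   █   ██    ┃ ┃...~~~.............
 █████ █████ █ ██    ┃ ┃.....~~............
     █       █ ██    ┃ ┃...#~..............
████ █████████ ██    ┃ ┃...#.~.............
   █         █ ██    ┃ ┃.............@.....
██ ███████ █ █ ██    ┃ ┃...................
━━━━━━━━━━━━━━━━━━━━━┛ ┃...................
                       ┃...................
                       ┃...................
                       ┗━━━━━━━━━━━━━━━━━━━
                                           
                                           
                                           
                                           
                                           
                                           


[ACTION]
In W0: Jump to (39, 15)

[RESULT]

er                   ┃                     
─────────────────────┨ ┏━━━━━━━━━━━━━━━━━━━
   █     █     ██    ┃ ┃ MapNavigator      
██ █████ █ ███ ██    ┃ ┠───────────────────
 █     █   █   ██    ┃ ┃..............     
 █████ █████ █ ██    ┃ ┃..............     
     █       █ ██    ┃ ┃.^^...........     
████ █████████ ██    ┃ ┃..........~...     
   █         █ ██    ┃ ┃..........~..@     
██ ███████ █ █ ██    ┃ ┃...........~..     
━━━━━━━━━━━━━━━━━━━━━┛ ┃..........♣~~~     
                       ┃........♣♣.~..     
                       ┃..........♣...     
                       ┗━━━━━━━━━━━━━━━━━━━
                                           
                                           
                                           
                                           
                                           
                                           


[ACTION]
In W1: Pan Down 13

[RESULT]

er                   ┃                     
─────────────────────┨ ┏━━━━━━━━━━━━━━━━━━━
██ █████ █████ ██    ┃ ┃ MapNavigator      
   █     █     ██    ┃ ┠───────────────────
 ███ ███ █ █ █ ██    ┃ ┃..............     
   █   █ █ █ █ ██    ┃ ┃..............     
██ ███ █ ███ █ ██    ┃ ┃.^^...........     
       █     █ ██    ┃ ┃..........~...     
█████████████████    ┃ ┃..........~..@     
                     ┃ ┃...........~..     
━━━━━━━━━━━━━━━━━━━━━┛ ┃..........♣~~~     
                       ┃........♣♣.~..     
                       ┃..........♣...     
                       ┗━━━━━━━━━━━━━━━━━━━
                                           
                                           
                                           
                                           
                                           
                                           


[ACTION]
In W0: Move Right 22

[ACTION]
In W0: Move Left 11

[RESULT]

er                   ┃                     
─────────────────────┨ ┏━━━━━━━━━━━━━━━━━━━
██ █████ █████ ██    ┃ ┃ MapNavigator      
   █     █     ██    ┃ ┠───────────────────
 ███ ███ █ █ █ ██    ┃ ┃...................
   █   █ █ █ █ ██    ┃ ┃...................
██ ███ █ ███ █ ██    ┃ ┃............^^.....
       █     █ ██    ┃ ┃...................
█████████████████    ┃ ┃.............@.....
                     ┃ ┃...................
━━━━━━━━━━━━━━━━━━━━━┛ ┃...................
                       ┃...................
                       ┃...................
                       ┗━━━━━━━━━━━━━━━━━━━
                                           
                                           
                                           
                                           
                                           
                                           


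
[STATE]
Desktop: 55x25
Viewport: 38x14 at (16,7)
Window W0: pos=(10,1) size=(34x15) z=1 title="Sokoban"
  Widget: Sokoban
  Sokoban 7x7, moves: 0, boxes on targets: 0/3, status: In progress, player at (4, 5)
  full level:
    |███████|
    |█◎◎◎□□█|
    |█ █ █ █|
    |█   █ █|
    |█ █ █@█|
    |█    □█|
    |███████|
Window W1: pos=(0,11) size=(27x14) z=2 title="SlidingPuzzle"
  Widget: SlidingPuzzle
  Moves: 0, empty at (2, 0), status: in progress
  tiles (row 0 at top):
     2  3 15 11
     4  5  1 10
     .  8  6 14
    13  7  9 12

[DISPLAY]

 █                         ┃          
@█                         ┃          
□█                         ┃          
██                         ┃          
━━━━━━━━━━┓                ┃          
          ┃                ┃          
──────────┨                ┃          
┬────┐    ┃                ┃          
│ 11 │    ┃━━━━━━━━━━━━━━━━┛          
┼────┤    ┃                           
│ 10 │    ┃                           
┼────┤    ┃                           
│ 14 │    ┃                           
┼────┤    ┃                           


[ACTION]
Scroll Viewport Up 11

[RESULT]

                                      
━━━━━━━━━━━━━━━━━━━━━━━━━━━┓          
ban                        ┃          
───────────────────────────┨          
██                         ┃          
□█                         ┃          
 █                         ┃          
 █                         ┃          
@█                         ┃          
□█                         ┃          
██                         ┃          
━━━━━━━━━━┓                ┃          
          ┃                ┃          
──────────┨                ┃          


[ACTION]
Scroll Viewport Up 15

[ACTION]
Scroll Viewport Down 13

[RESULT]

━━━━━━━━━━┓                ┃          
          ┃                ┃          
──────────┨                ┃          
┬────┐    ┃                ┃          
│ 11 │    ┃━━━━━━━━━━━━━━━━┛          
┼────┤    ┃                           
│ 10 │    ┃                           
┼────┤    ┃                           
│ 14 │    ┃                           
┼────┤    ┃                           
│ 12 │    ┃                           
┴────┘    ┃                           
          ┃                           
━━━━━━━━━━┛                           


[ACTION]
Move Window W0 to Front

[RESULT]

: 0  0/3                   ┃          
                           ┃          
                           ┃          
                           ┃          
━━━━━━━━━━━━━━━━━━━━━━━━━━━┛          
┼────┤    ┃                           
│ 10 │    ┃                           
┼────┤    ┃                           
│ 14 │    ┃                           
┼────┤    ┃                           
│ 12 │    ┃                           
┴────┘    ┃                           
          ┃                           
━━━━━━━━━━┛                           


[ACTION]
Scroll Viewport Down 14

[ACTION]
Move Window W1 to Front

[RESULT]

━━━━━━━━━━┓                ┃          
          ┃                ┃          
──────────┨                ┃          
┬────┐    ┃                ┃          
│ 11 │    ┃━━━━━━━━━━━━━━━━┛          
┼────┤    ┃                           
│ 10 │    ┃                           
┼────┤    ┃                           
│ 14 │    ┃                           
┼────┤    ┃                           
│ 12 │    ┃                           
┴────┘    ┃                           
          ┃                           
━━━━━━━━━━┛                           


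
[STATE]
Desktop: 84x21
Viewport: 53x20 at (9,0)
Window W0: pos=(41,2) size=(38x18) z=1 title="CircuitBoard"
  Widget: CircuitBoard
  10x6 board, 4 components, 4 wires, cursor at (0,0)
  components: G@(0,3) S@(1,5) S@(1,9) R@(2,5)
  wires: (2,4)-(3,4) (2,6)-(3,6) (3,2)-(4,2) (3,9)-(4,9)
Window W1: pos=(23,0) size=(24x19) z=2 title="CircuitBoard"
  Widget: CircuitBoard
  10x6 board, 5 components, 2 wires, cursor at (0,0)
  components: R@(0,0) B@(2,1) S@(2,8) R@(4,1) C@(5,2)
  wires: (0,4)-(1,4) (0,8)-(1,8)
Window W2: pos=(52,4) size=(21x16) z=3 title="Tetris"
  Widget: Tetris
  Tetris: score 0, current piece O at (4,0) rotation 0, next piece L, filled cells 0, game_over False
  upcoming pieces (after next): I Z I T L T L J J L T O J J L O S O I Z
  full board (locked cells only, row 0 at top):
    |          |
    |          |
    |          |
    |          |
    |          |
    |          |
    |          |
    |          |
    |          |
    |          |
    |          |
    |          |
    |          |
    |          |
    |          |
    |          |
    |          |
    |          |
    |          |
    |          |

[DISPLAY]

              ┏━━━━━━━━━━━━━━━━━━━━━━┓               
              ┃ CircuitBoard         ┃               
              ┠──────────────────────┨━━━━━━━━━━━━━━━
              ┃   0 1 2 3 4 5 6 7 8 9┃uitBoard       
              ┃0  [R]              · ┃─────┏━━━━━━━━━
              ┃                    │ ┃1 2 3┃ Tetris  
              ┃1                   · ┃]    ┠─────────
              ┃                      ┃     ┃         
              ┃2       B             ┃     ┃         
              ┃                      ┃     ┃         
              ┃3                     ┃     ┃         
              ┃                      ┃     ┃         
              ┃4       R             ┃     ┃         
              ┃                      ┃     ┃         
              ┃5           C         ┃     ┃         
              ┃Cursor: (0,0)         ┃     ┃         
              ┃                      ┃     ┃         
              ┃                      ┃r: (0┃         
              ┗━━━━━━━━━━━━━━━━━━━━━━┛     ┃         
                                ┗━━━━━━━━━━┗━━━━━━━━━


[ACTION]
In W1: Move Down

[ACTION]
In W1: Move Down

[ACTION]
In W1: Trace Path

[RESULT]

              ┏━━━━━━━━━━━━━━━━━━━━━━┓               
              ┃ CircuitBoard         ┃               
              ┠──────────────────────┨━━━━━━━━━━━━━━━
              ┃   0 1 2 3 4 5 6 7 8 9┃uitBoard       
              ┃0   R               · ┃─────┏━━━━━━━━━
              ┃                    │ ┃1 2 3┃ Tetris  
              ┃1                   · ┃]    ┠─────────
              ┃                      ┃     ┃         
              ┃2  [.]  B             ┃     ┃         
              ┃                      ┃     ┃         
              ┃3                     ┃     ┃         
              ┃                      ┃     ┃         
              ┃4       R             ┃     ┃         
              ┃                      ┃     ┃         
              ┃5           C         ┃     ┃         
              ┃Cursor: (2,0)  Trace: ┃     ┃         
              ┃                      ┃     ┃         
              ┃                      ┃r: (0┃         
              ┗━━━━━━━━━━━━━━━━━━━━━━┛     ┃         
                                ┗━━━━━━━━━━┗━━━━━━━━━


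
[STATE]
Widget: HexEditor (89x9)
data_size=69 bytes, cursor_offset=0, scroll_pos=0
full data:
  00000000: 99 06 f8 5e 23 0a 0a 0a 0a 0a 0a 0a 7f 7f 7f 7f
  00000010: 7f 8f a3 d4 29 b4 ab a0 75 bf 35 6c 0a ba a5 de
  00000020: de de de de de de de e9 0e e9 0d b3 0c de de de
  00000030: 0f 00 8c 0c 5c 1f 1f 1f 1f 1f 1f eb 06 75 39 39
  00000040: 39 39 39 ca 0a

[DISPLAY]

00000000  99 06 f8 5e 23 0a 0a 0a  0a 0a 0a 0a 7f 7f 7f 7f  |...^#...........|           
00000010  7f 8f a3 d4 29 b4 ab a0  75 bf 35 6c 0a ba a5 de  |....)...u.5l....|           
00000020  de de de de de de de e9  0e e9 0d b3 0c de de de  |................|           
00000030  0f 00 8c 0c 5c 1f 1f 1f  1f 1f 1f eb 06 75 39 39  |....\........u99|           
00000040  39 39 39 ca 0a                                    |999..           |           
                                                                                         
                                                                                         
                                                                                         
                                                                                         


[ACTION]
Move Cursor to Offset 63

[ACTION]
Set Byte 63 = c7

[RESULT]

00000000  99 06 f8 5e 23 0a 0a 0a  0a 0a 0a 0a 7f 7f 7f 7f  |...^#...........|           
00000010  7f 8f a3 d4 29 b4 ab a0  75 bf 35 6c 0a ba a5 de  |....)...u.5l....|           
00000020  de de de de de de de e9  0e e9 0d b3 0c de de de  |................|           
00000030  0f 00 8c 0c 5c 1f 1f 1f  1f 1f 1f eb 06 75 39 C7  |....\........u9.|           
00000040  39 39 39 ca 0a                                    |999..           |           
                                                                                         
                                                                                         
                                                                                         
                                                                                         


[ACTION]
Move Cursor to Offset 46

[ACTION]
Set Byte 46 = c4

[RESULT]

00000000  99 06 f8 5e 23 0a 0a 0a  0a 0a 0a 0a 7f 7f 7f 7f  |...^#...........|           
00000010  7f 8f a3 d4 29 b4 ab a0  75 bf 35 6c 0a ba a5 de  |....)...u.5l....|           
00000020  de de de de de de de e9  0e e9 0d b3 0c de C4 de  |................|           
00000030  0f 00 8c 0c 5c 1f 1f 1f  1f 1f 1f eb 06 75 39 c7  |....\........u9.|           
00000040  39 39 39 ca 0a                                    |999..           |           
                                                                                         
                                                                                         
                                                                                         
                                                                                         


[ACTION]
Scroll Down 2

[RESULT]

00000020  de de de de de de de e9  0e e9 0d b3 0c de C4 de  |................|           
00000030  0f 00 8c 0c 5c 1f 1f 1f  1f 1f 1f eb 06 75 39 c7  |....\........u9.|           
00000040  39 39 39 ca 0a                                    |999..           |           
                                                                                         
                                                                                         
                                                                                         
                                                                                         
                                                                                         
                                                                                         


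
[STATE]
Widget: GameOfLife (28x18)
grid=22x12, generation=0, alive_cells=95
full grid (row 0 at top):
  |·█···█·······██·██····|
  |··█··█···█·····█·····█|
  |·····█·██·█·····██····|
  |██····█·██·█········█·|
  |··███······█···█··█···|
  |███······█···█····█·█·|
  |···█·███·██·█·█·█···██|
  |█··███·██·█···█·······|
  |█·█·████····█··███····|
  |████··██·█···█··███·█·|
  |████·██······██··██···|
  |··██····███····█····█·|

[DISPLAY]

Gen: 0                      
·█···█·······██·██····      
··█··█···█·····█·····█      
·····█·██·█·····██····      
██····█·██·█········█·      
··███······█···█··█···      
███······█···█····█·█·      
···█·███·██·█·█·█···██      
█··███·██·█···█·······      
█·█·████····█··███····      
████··██·█···█··███·█·      
████·██······██··██···      
··██····███····█····█·      
                            
                            
                            
                            
                            


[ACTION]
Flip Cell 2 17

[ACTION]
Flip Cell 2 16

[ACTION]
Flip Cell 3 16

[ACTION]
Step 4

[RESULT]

Gen: 4                      
·····█·██·············      
·····█····█····█······      
·█········█···███·····      
██·█···███····███·····      
···█···█······██··█···      
█····█·█·█······█·█···      
█····█·█···█······███·      
█···█··█···█········██      
█·█··········█······█·      
·█······█·█··█·····█··      
····██···██····█······      
····██·······███······      
                            
                            
                            
                            
                            


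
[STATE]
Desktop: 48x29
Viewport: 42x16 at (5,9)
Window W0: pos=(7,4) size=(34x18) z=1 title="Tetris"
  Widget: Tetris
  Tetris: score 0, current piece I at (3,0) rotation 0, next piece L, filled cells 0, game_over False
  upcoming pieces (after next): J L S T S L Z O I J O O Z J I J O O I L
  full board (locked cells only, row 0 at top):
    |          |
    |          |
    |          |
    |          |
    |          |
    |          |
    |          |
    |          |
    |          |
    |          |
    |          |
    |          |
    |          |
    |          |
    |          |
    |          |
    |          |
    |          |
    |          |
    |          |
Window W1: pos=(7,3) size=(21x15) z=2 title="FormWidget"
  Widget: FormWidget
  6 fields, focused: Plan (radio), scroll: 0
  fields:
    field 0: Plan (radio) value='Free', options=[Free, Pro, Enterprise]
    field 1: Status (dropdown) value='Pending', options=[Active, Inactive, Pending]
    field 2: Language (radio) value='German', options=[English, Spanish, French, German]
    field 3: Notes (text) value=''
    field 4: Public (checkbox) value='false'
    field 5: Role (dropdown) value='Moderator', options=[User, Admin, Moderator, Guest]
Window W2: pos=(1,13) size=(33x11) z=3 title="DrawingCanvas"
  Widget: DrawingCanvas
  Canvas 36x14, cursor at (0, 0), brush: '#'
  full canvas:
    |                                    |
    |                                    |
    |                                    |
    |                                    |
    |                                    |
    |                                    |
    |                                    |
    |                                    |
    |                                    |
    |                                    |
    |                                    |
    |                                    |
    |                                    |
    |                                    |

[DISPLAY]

  ┃  Notes:      [   ]┃            ┃      
  ┃  Public:     [ ]  ┃            ┃      
  ┃  Role:       [Mo▼]┃            ┃      
  ┃                   ┃            ┃      
━━━━━━━━━━━━━━━━━━━━━━━━━━━━┓      ┃      
awingCanvas                 ┃      ┃      
────────────────────────────┨      ┃      
                            ┃      ┃      
                            ┃      ┃      
                            ┃      ┃      
                            ┃      ┃      
                            ┃      ┃      
                            ┃━━━━━━┛      
                            ┃             
━━━━━━━━━━━━━━━━━━━━━━━━━━━━┛             
                                          


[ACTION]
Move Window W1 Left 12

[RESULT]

tes:      [   ]┃▒                  ┃      
blic:     [ ]  ┃                   ┃      
le:       [Mo▼]┃                   ┃      
               ┃                   ┃      
━━━━━━━━━━━━━━━━━━━━━━━━━━━━┓      ┃      
awingCanvas                 ┃      ┃      
────────────────────────────┨      ┃      
                            ┃      ┃      
                            ┃      ┃      
                            ┃      ┃      
                            ┃      ┃      
                            ┃      ┃      
                            ┃━━━━━━┛      
                            ┃             
━━━━━━━━━━━━━━━━━━━━━━━━━━━━┛             
                                          


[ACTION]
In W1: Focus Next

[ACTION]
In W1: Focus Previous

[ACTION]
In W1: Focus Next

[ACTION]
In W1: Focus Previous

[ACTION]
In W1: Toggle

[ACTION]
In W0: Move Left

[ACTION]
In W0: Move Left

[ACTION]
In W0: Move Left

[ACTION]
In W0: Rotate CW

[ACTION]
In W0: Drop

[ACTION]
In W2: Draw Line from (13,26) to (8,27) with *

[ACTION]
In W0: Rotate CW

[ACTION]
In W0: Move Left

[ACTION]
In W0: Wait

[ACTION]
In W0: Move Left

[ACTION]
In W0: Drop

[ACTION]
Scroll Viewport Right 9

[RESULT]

es:      [   ]┃▒                  ┃       
lic:     [ ]  ┃                   ┃       
e:       [Mo▼]┃                   ┃       
              ┃                   ┃       
━━━━━━━━━━━━━━━━━━━━━━━━━━━┓      ┃       
wingCanvas                 ┃      ┃       
───────────────────────────┨      ┃       
                           ┃      ┃       
                           ┃      ┃       
                           ┃      ┃       
                           ┃      ┃       
                           ┃      ┃       
                           ┃━━━━━━┛       
                           ┃              
━━━━━━━━━━━━━━━━━━━━━━━━━━━┛              
                                          


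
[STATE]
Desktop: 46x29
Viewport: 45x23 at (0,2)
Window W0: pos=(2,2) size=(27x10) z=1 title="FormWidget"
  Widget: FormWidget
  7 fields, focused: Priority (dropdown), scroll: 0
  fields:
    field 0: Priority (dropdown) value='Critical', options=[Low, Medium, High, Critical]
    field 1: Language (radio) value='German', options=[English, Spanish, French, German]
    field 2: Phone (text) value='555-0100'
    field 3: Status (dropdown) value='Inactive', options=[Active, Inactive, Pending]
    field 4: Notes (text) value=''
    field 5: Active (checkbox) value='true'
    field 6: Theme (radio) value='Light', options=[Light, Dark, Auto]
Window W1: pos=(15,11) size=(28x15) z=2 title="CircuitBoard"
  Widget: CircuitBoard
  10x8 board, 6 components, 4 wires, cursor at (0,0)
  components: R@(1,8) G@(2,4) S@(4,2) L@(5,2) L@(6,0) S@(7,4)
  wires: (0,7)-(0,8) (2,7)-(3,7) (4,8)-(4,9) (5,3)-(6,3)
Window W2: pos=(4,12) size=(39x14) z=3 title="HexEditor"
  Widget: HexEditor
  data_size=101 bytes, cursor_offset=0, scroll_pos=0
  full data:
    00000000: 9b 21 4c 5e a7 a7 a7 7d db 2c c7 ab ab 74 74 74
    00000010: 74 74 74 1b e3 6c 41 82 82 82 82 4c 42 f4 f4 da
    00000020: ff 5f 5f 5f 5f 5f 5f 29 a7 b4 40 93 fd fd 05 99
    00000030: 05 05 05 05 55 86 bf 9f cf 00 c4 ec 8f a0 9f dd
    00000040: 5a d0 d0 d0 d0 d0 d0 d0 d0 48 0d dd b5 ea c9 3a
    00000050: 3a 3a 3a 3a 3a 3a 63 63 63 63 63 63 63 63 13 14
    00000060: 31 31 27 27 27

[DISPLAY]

  ┏━━━━━━━━━━━━━━━━━━━━━━━━━┓                
  ┃ FormWidget              ┃                
  ┠─────────────────────────┨                
  ┃> Priority:   [Critical▼]┃                
  ┃  Language:   ( ) English┃                
  ┃  Phone:      [555-0100 ]┃                
  ┃  Status:     [Inactive▼]┃                
  ┃  Notes:      [         ]┃                
  ┃  Active:     [x]        ┃                
  ┗━━━━━━━━━━━━┏━━━━━━━━━━━━━━━━━━━━━━━━━━┓  
    ┏━━━━━━━━━━━━━━━━━━━━━━━━━━━━━━━━━━━━━┓  
    ┃ HexEditor                           ┃  
    ┠─────────────────────────────────────┨  
    ┃00000000  9B 21 4c 5e a7 a7 a7 7d  db┃  
    ┃00000010  74 74 74 1b e3 6c 41 82  82┃  
    ┃00000020  ff 5f 5f 5f 5f 5f 5f 29  a7┃  
    ┃00000030  05 05 05 05 55 86 bf 9f  cf┃  
    ┃00000040  5a d0 d0 d0 d0 d0 d0 d0  d0┃  
    ┃00000050  3a 3a 3a 3a 3a 3a 63 63  63┃  
    ┃00000060  31 31 27 27 27             ┃  
    ┃                                     ┃  
    ┃                                     ┃  
    ┃                                     ┃  


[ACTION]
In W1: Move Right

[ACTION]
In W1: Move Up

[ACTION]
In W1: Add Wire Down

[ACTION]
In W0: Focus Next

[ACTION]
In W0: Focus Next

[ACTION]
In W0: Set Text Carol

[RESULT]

  ┏━━━━━━━━━━━━━━━━━━━━━━━━━┓                
  ┃ FormWidget              ┃                
  ┠─────────────────────────┨                
  ┃  Priority:   [Critical▼]┃                
  ┃  Language:   ( ) English┃                
  ┃> Phone:      [Carol    ]┃                
  ┃  Status:     [Inactive▼]┃                
  ┃  Notes:      [         ]┃                
  ┃  Active:     [x]        ┃                
  ┗━━━━━━━━━━━━┏━━━━━━━━━━━━━━━━━━━━━━━━━━┓  
    ┏━━━━━━━━━━━━━━━━━━━━━━━━━━━━━━━━━━━━━┓  
    ┃ HexEditor                           ┃  
    ┠─────────────────────────────────────┨  
    ┃00000000  9B 21 4c 5e a7 a7 a7 7d  db┃  
    ┃00000010  74 74 74 1b e3 6c 41 82  82┃  
    ┃00000020  ff 5f 5f 5f 5f 5f 5f 29  a7┃  
    ┃00000030  05 05 05 05 55 86 bf 9f  cf┃  
    ┃00000040  5a d0 d0 d0 d0 d0 d0 d0  d0┃  
    ┃00000050  3a 3a 3a 3a 3a 3a 63 63  63┃  
    ┃00000060  31 31 27 27 27             ┃  
    ┃                                     ┃  
    ┃                                     ┃  
    ┃                                     ┃  
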